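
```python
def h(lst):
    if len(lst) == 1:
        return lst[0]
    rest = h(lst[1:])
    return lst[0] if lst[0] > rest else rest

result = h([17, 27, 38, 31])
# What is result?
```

Recursive max over [17, 27, 38, 31] = 38

Answer: 38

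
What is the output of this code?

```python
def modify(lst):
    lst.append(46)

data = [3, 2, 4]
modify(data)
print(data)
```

Key concept: function modifies passed list.
Step by step:
`data = [3, 2, 4]` → data = [3, 2, 4]
`modify(data)` → data = [3, 2, 4, 46]
`print(data)` → prints [3, 2, 4, 46]

Answer: [3, 2, 4, 46]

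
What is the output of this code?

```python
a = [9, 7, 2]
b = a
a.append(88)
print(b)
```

Key concept: basic list aliasing.
Step by step:
`a = [9, 7, 2]` → a = [9, 7, 2]
`b = a` → b = [9, 7, 2] (same object as a)
`a.append(88)` → a = [9, 7, 2, 88] (same object as b); b = [9, 7, 2, 88] (same object as a)
`print(b)` → prints [9, 7, 2, 88]

Answer: [9, 7, 2, 88]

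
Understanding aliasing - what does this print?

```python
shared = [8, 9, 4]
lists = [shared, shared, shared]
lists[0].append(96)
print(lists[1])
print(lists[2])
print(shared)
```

Key concept: list of same reference.
Step by step:
`shared = [8, 9, 4]` → shared = [8, 9, 4]
`lists = [shared, shared, shared]` → lists = [[8, 9, 4], [8, 9, 4], [8, 9, 4]]
`lists[0].append(96)` → shared = [8, 9, 4, 96]; lists = [[8, 9, 4, 96], [8, 9, 4, 96], [8, 9, 4, 96]]
`print(lists[1])` → prints [8, 9, 4, 96]
`print(lists[2])` → prints [8, 9, 4, 96]
`print(shared)` → prints [8, 9, 4, 96]

Answer:
[8, 9, 4, 96]
[8, 9, 4, 96]
[8, 9, 4, 96]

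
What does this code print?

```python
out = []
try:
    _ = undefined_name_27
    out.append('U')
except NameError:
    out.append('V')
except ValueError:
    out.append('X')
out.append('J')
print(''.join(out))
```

Execution trace: 'V' (except NameError) → 'J' (after the try/except). Output: VJ

Answer: VJ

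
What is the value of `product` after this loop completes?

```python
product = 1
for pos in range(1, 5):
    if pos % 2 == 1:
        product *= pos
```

Product of odd numbers 1 to 4
`product` takes the values: 1 → 3

Answer: 3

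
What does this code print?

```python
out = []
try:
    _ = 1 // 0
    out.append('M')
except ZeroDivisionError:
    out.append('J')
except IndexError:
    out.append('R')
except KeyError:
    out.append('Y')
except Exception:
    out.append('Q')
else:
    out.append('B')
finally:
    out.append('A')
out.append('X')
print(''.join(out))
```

Execution trace: 'J' (except ZeroDivisionError) → 'A' (finally) → 'X' (after the try/except). Output: JAX

Answer: JAX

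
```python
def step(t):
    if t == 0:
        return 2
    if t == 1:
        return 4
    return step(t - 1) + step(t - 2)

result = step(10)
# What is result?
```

Build up from base cases: step(0)=2, step(1)=4, step(2)=6, step(3)=10, step(4)=16, step(5)=26, step(6)=42, ..., step(10)=288

Answer: 288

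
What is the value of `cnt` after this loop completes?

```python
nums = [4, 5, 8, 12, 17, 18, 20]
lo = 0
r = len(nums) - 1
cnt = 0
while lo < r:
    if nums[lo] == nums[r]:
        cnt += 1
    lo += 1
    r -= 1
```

Count matching pairs from ends
`cnt` takes the values: 0

Answer: 0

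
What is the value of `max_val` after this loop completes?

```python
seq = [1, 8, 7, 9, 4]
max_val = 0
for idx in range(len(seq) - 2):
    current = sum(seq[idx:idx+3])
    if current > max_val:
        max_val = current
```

Max sum of 3-element window in [1, 8, 7, 9, 4]
`max_val` takes the values: 0 → 16 → 24

Answer: 24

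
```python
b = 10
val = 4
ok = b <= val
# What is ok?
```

Trace:
`b = 10` → b = 10
`val = 4` → val = 4
`ok = b <= val` → ok = False
So ok = False

Answer: False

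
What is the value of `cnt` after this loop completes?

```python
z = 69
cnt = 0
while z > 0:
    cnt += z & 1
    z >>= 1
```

Count set bits in 69 (binary: 0b1000101)
`cnt` takes the values: 0 → 1 → 2 → 3

Answer: 3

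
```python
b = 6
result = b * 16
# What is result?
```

Trace:
`b = 6` → b = 6
`result = b * 16` → result = 96
So result = 96

Answer: 96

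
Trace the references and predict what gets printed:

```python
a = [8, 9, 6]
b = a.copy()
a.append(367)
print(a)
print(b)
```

Key concept: list.copy() creates independent copy.
Step by step:
`a = [8, 9, 6]` → a = [8, 9, 6]
`b = a.copy()` → b = [8, 9, 6]
`a.append(367)` → a = [8, 9, 6, 367]
`print(a)` → prints [8, 9, 6, 367]
`print(b)` → prints [8, 9, 6]

Answer:
[8, 9, 6, 367]
[8, 9, 6]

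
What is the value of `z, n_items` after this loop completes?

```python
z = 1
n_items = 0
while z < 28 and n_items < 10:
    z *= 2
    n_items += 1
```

Double until >= 28 or 10 iterations
`z, n_items` takes the values: (1, 0) → (2, 0) → (2, 1) → (4, 1) → (4, 2) → (8, 2) → (8, 3) → (16, 3) → (16, 4) → (32, 4) → (32, 5)

Answer: 32, 5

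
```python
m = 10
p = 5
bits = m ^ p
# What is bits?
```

Trace:
`m = 10` → m = 10
`p = 5` → p = 5
`bits = m ^ p` → bits = 15
So bits = 15

Answer: 15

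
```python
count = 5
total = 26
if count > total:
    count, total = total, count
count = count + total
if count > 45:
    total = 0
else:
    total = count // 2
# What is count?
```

Trace:
`count = 5` → count = 5
`total = 26` → total = 26
`if count > total: ...` → count > total is False → no variable changes
`count = count + total` → count = 31
`if count > 45: ...` → count > 45 is False, take else branch → total = 15
So count = 31

Answer: 31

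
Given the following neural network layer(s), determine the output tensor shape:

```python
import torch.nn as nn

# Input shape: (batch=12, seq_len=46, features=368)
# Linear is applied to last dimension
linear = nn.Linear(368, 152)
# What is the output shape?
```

Input: (12, 46, 368) -> Output: (12, 46, 152)

Answer: (12, 46, 152)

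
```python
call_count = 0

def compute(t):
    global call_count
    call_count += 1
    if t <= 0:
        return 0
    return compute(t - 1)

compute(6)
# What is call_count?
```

Linear recursion stepping by 1: 7 calls from t=6 down to ≤0.

Answer: 7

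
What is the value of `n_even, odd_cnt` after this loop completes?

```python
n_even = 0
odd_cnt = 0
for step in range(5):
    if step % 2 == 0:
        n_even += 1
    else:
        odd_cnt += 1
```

Count evens and odds in range(5)
`n_even, odd_cnt` takes the values: (0, 0) → (1, 0) → (1, 1) → (2, 1) → (2, 2) → (3, 2)

Answer: 3, 2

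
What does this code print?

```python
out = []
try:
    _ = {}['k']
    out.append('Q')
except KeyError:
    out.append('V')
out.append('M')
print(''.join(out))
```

Execution trace: 'V' (except KeyError) → 'M' (after the try/except). Output: VM

Answer: VM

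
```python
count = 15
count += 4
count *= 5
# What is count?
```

Trace:
`count = 15` → count = 15
`count += 4` → count = 19
`count *= 5` → count = 95
So count = 95

Answer: 95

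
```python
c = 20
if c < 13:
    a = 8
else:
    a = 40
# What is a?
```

Trace:
`c = 20` → c = 20
`if c < 13: ...` → c < 13 is False, take else branch → a = 40
So a = 40

Answer: 40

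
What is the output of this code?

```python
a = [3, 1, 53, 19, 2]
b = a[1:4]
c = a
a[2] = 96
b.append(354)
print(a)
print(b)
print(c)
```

Key concept: slice vs alias.
Step by step:
`a = [3, 1, 53, 19, 2]` → a = [3, 1, 53, 19, 2]
`b = a[1:4]` → b = [1, 53, 19]
`c = a` → c = [3, 1, 53, 19, 2] (same object as a)
`a[2] = 96` → a = [3, 1, 96, 19, 2] (same object as c); c = [3, 1, 96, 19, 2] (same object as a)
`b.append(354)` → b = [1, 53, 19, 354]
`print(a)` → prints [3, 1, 96, 19, 2]
`print(b)` → prints [1, 53, 19, 354]
`print(c)` → prints [3, 1, 96, 19, 2]

Answer:
[3, 1, 96, 19, 2]
[1, 53, 19, 354]
[3, 1, 96, 19, 2]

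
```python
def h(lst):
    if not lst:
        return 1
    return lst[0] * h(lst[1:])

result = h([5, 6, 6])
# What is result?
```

Product over [5, 6, 6] = 5 * 6 * 6 = 180

Answer: 180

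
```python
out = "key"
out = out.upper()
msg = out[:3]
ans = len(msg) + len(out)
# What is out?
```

Trace:
`out = "key"` → out = 'key'
`out = out.upper()` → out = 'KEY'
`msg = out[:3]` → msg = 'KEY'
`ans = len(msg) + len(out)` → ans = 6
So out = 'KEY'

Answer: 'KEY'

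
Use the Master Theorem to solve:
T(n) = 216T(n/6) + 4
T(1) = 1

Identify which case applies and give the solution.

a=216, b=6, f(n)=4. log_6(216) = 3. Since c=0 < 3, Case 1 applies: T(n) = Θ(n^log_b(a)) = O(n^3).

Answer: O(n^3) - Case 1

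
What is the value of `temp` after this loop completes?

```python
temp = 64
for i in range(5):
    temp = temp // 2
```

Halve 5 times: 64 // 2^5 = 2
`temp` takes the values: 64 → 32 → 16 → 8 → 4 → 2

Answer: 2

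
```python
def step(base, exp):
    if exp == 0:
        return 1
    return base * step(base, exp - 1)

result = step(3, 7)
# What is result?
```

step(3, 7) = 3 * 3 * 3 * 3 * 3 * 3 * 3 = 2187

Answer: 2187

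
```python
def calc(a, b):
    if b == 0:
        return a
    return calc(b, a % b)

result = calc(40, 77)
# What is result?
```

calc(40, 77) -> calc(77, 40) -> calc(40, 37) -> calc(37, 3) -> calc(3, 1) -> calc(1, 0) -> 1

Answer: 1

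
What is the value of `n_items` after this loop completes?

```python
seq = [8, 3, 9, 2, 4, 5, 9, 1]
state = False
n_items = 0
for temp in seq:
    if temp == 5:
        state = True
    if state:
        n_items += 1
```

Count elements after first 5 in [8, 3, 9, 2, 4, 5, 9, 1]
`n_items` takes the values: 0 → 1 → 2 → 3

Answer: 3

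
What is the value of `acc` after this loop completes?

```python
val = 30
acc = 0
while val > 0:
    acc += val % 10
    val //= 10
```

Sum digits of 30
`acc` takes the values: 0 → 3

Answer: 3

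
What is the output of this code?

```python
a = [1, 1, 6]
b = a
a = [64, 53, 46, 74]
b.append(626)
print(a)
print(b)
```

Key concept: rebinding vs mutation: a is rebound to a new list, b still points at the original.
Step by step:
`a = [1, 1, 6]` → a = [1, 1, 6]
`b = a` → b = [1, 1, 6] (same object as a)
`a = [64, 53, 46, 74]` → a = [64, 53, 46, 74]
`b.append(626)` → b = [1, 1, 6, 626]
`print(a)` → prints [64, 53, 46, 74]
`print(b)` → prints [1, 1, 6, 626]

Answer:
[64, 53, 46, 74]
[1, 1, 6, 626]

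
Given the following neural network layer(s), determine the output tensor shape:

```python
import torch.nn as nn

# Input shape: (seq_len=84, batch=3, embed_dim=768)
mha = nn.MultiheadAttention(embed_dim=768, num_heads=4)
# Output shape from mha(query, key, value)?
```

Input: (84, 3, 768) -> Output: (84, 3, 768)

Answer: (84, 3, 768)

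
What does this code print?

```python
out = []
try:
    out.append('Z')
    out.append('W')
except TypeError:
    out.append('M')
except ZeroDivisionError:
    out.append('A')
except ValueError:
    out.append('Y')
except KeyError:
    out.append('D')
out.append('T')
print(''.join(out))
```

Execution trace: 'Z' (try body) → 'W' (try body, no exception) → 'T' (after the try/except). Output: ZWT

Answer: ZWT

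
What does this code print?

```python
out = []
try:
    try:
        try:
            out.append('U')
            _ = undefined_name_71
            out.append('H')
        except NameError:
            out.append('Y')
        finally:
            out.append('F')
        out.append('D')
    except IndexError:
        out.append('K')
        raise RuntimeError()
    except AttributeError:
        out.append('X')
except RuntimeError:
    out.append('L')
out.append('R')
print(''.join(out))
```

Execution trace: 'U' (inner try body) → 'Y' (inner except NameError) → 'F' (inner finally) → 'D' (try body, no exception) → 'R' (after the try/except). Output: UYFDR

Answer: UYFDR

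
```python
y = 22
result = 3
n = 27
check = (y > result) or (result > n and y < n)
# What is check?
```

Trace:
`y = 22` → y = 22
`result = 3` → result = 3
`n = 27` → n = 27
`check = (y > result) or (result > n and y < n)` → check = True
So check = True

Answer: True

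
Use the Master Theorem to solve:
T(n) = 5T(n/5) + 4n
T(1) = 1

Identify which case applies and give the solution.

a=5, b=5, f(n)=4n. log_5(5) = 1. Since c=1 = 1, Case 2 applies: T(n) = Θ(n^log_b(a) · log n) = O(n log n).

Answer: O(n log n) - Case 2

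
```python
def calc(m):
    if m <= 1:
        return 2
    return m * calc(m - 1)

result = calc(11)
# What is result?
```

calc(11) = 11 * 10 * 9 * 8 * 7 * 6 * 5 * 4 * 3 * 2 * 2 = 79833600

Answer: 79833600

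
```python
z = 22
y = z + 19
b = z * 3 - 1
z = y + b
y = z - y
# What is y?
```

Trace:
`z = 22` → z = 22
`y = z + 19` → y = 41
`b = z * 3 - 1` → b = 65
`z = y + b` → z = 106
`y = z - y` → y = 65
So y = 65

Answer: 65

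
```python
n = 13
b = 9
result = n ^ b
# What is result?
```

Trace:
`n = 13` → n = 13
`b = 9` → b = 9
`result = n ^ b` → result = 4
So result = 4

Answer: 4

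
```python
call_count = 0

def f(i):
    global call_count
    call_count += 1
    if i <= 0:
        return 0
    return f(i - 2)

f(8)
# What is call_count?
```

Linear recursion stepping by 2: 5 calls from i=8 down to ≤0.

Answer: 5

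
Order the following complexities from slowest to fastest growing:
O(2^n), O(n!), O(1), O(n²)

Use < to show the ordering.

Ordered by growth rate: O(1) < O(n²) < O(2^n) < O(n!)

Answer: O(1) < O(n²) < O(2^n) < O(n!)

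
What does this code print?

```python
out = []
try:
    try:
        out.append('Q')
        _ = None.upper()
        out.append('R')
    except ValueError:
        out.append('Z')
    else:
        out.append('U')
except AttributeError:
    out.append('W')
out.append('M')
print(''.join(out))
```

Execution trace: 'Q' (try body) → 'W' (outer except AttributeError) → 'M' (after the try/except). Output: QWM

Answer: QWM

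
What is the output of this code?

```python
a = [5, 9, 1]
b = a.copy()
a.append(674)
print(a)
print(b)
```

Key concept: list.copy() creates independent copy.
Step by step:
`a = [5, 9, 1]` → a = [5, 9, 1]
`b = a.copy()` → b = [5, 9, 1]
`a.append(674)` → a = [5, 9, 1, 674]
`print(a)` → prints [5, 9, 1, 674]
`print(b)` → prints [5, 9, 1]

Answer:
[5, 9, 1, 674]
[5, 9, 1]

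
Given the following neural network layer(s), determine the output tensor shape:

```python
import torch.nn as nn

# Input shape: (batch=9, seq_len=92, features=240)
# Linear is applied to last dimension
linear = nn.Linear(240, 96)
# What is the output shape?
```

Input: (9, 92, 240) -> Output: (9, 92, 96)

Answer: (9, 92, 96)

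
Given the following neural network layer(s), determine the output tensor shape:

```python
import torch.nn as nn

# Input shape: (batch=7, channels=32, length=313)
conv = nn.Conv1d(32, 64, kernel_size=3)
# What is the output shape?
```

Input: (7, 32, 313) -> Output: (7, 64, 311)

Answer: (7, 64, 311)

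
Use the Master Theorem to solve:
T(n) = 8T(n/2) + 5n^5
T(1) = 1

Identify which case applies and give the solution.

a=8, b=2, f(n)=5n^5. log_2(8) = 3. Since c=5 > 3 and the regularity condition holds (8(n/2)^5 = (8/2^5)n^5 with 8/2^5 < 1), Case 3 applies: T(n) = Θ(f(n)) = O(n^5).

Answer: O(n^5) - Case 3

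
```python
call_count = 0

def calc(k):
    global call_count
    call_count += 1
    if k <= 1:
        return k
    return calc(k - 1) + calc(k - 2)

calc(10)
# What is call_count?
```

Calls(k) = 1 + Calls(k-1) + Calls(k-2); Calls(0)=Calls(1)=1. For k=10 this gives 177.

Answer: 177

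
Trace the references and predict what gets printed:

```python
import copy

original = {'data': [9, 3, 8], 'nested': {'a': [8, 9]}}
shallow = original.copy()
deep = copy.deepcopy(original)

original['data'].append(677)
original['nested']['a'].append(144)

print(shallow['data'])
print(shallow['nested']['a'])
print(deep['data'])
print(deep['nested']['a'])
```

Key concept: comparing shallow vs deep copy.
Step by step:
`original = {'data': [9, 3, 8], 'nested': {'a': [8, 9]}}` → original = {'data': [9, 3, 8], 'nested': {'a': [8, 9]}}
`shallow = original.copy()` → shallow = {'data': [9, 3, 8], 'nested': {'a': [8, 9]}}
`deep = copy.deepcopy(original)` → deep = {'data': [9, 3, 8], 'nested': {'a': [8, 9]}}
`original['data'].append(677)` → original = {'data': [9, 3, 8, 677], 'nested': {'a': [8, 9]}}; shallow = {'data': [9, 3, 8, 677], 'nested': {'a': [8, 9]}}
`original['nested']['a'].append(144)` → original = {'data': [9, 3, 8, 677], 'nested': {'a': [8, 9, 144]}}; shallow = {'data': [9, 3, 8, 677], 'nested': {'a': [8, 9, 144]}}
`print(shallow['data'])` → prints [9, 3, 8, 677]
`print(shallow['nested']['a'])` → prints [8, 9, 144]
`print(deep['data'])` → prints [9, 3, 8]
`print(deep['nested']['a'])` → prints [8, 9]

Answer:
[9, 3, 8, 677]
[8, 9, 144]
[9, 3, 8]
[8, 9]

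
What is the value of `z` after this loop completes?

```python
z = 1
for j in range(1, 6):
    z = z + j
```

Start at 1, add 1 through 5
`z` takes the values: 1 → 2 → 4 → 7 → 11 → 16

Answer: 16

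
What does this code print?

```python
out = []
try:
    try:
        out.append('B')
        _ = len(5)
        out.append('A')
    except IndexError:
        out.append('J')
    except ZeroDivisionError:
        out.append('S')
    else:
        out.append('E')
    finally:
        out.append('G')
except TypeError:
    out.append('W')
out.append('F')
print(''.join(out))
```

Execution trace: 'B' (try body) → 'G' (finally) → 'W' (outer except TypeError) → 'F' (after the try/except). Output: BGWF

Answer: BGWF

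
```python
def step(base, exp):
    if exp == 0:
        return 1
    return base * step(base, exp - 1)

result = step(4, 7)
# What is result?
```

step(4, 7) = 4 * 4 * 4 * 4 * 4 * 4 * 4 = 16384

Answer: 16384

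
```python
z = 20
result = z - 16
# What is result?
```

Trace:
`z = 20` → z = 20
`result = z - 16` → result = 4
So result = 4

Answer: 4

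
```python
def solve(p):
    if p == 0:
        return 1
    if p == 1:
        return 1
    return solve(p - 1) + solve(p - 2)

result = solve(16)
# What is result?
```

Build up from base cases: solve(0)=1, solve(1)=1, solve(2)=2, solve(3)=3, solve(4)=5, solve(5)=8, solve(6)=13, ..., solve(16)=1597

Answer: 1597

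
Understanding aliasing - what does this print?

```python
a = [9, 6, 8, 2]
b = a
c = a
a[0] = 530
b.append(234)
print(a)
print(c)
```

Key concept: multiple aliases.
Step by step:
`a = [9, 6, 8, 2]` → a = [9, 6, 8, 2]
`b = a` → b = [9, 6, 8, 2] (same object as a)
`c = a` → c = [9, 6, 8, 2] (same object as a, b)
`a[0] = 530` → a = [530, 6, 8, 2] (same object as b, c); b = [530, 6, 8, 2] (same object as a, c); c = [530, 6, 8, 2] (same object as a, b)
`b.append(234)` → a = [530, 6, 8, 2, 234] (same object as b, c); b = [530, 6, 8, 2, 234] (same object as a, c); c = [530, 6, 8, 2, 234] (same object as a, b)
`print(a)` → prints [530, 6, 8, 2, 234]
`print(c)` → prints [530, 6, 8, 2, 234]

Answer:
[530, 6, 8, 2, 234]
[530, 6, 8, 2, 234]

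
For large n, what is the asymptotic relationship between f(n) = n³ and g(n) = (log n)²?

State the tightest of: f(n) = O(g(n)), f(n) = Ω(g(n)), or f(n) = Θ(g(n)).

n³ vs (log n)²: f(n) = Ω(g(n)) but not O(g(n)) — n³ grows strictly faster than (log n)².

Answer: f(n) = Ω(g(n)) but not O(g(n)) — n³ grows strictly faster than (log n)².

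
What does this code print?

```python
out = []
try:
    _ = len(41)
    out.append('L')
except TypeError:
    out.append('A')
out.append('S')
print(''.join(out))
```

Execution trace: 'A' (except TypeError) → 'S' (after the try/except). Output: AS

Answer: AS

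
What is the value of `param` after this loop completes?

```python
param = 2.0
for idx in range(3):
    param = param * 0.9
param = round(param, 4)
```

Exponential decay: 2.0 * 0.9^3
`param` takes the values: 2.0 → 1.8 → 1.62 → 1.458

Answer: 1.458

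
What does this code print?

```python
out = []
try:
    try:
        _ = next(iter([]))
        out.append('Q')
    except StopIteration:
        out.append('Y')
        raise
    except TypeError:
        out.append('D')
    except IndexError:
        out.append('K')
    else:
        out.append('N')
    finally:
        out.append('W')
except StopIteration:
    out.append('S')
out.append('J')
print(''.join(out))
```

Execution trace: 'Y' (inner except StopIteration) → 'W' (inner finally) → 'S' (outer except StopIteration) → 'J' (after the try/except). Output: YWSJ

Answer: YWSJ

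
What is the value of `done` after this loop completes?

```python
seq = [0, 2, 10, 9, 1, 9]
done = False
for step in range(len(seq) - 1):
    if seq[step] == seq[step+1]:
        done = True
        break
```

Check consecutive duplicates in [0, 2, 10, 9, 1, 9]
`done` takes the values: False

Answer: False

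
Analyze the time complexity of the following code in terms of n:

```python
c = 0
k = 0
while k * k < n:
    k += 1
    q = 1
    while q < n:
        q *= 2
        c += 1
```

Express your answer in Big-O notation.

Each loop level contributes: √n × log n. Multiplying the contributions gives O(√n log n).

Answer: O(√n log n)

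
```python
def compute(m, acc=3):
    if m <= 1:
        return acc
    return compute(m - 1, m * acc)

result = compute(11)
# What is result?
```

Accumulator trace (n, acc): (11, 3) -> (10, 33) -> (9, 330) -> (8, 2970) -> (7, 23760) -> (6, 166320) -> (5, 997920) -> (4, 4989600) -> (3, 19958400) -> (2, 59875200) -> (1, 119750400) -> return 119750400

Answer: 119750400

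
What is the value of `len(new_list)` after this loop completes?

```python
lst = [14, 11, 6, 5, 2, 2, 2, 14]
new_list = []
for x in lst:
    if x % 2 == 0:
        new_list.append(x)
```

Count even numbers in [14, 11, 6, 5, 2, 2, 2, 14]
`new_list` takes the values: [] → [14] → [14, 6] → [14, 6, 2] → [14, 6, 2, 2] → [14, 6, 2, 2, 2] → [14, 6, 2, 2, 2, 14]
So `len(new_list)` = 6

Answer: 6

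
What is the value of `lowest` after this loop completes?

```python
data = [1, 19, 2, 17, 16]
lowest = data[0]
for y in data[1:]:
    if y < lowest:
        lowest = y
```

Minimum of [1, 19, 2, 17, 16]
`lowest` takes the values: 1

Answer: 1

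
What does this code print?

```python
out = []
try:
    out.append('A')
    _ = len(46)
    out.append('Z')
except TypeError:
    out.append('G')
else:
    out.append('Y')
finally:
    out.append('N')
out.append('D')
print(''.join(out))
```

Execution trace: 'A' (try body) → 'G' (except TypeError) → 'N' (finally) → 'D' (after the try/except). Output: AGND

Answer: AGND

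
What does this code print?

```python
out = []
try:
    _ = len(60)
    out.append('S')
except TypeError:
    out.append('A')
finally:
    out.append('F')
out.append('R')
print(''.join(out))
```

Execution trace: 'A' (except TypeError) → 'F' (finally) → 'R' (after the try/except). Output: AFR

Answer: AFR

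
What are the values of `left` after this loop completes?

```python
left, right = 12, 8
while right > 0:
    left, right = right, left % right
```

GCD of 12 and 8
`left` takes the values: 12 → 8 → 4

Answer: 4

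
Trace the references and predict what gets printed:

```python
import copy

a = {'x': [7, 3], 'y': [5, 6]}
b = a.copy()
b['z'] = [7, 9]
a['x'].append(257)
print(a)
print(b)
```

Key concept: shallow copy of dict with mutable values.
Step by step:
`a = {'x': [7, 3], 'y': [5, 6]}` → a = {'x': [7, 3], 'y': [5, 6]}
`b = a.copy()` → b = {'x': [7, 3], 'y': [5, 6]}
`b['z'] = [7, 9]` → b = {'x': [7, 3], 'y': [5, 6], 'z': [7, 9]}
`a['x'].append(257)` → a = {'x': [7, 3, 257], 'y': [5, 6]}; b = {'x': [7, 3, 257], 'y': [5, 6], 'z': [7, 9]}
`print(a)` → prints {'x': [7, 3, 257], 'y': [5, 6]}
`print(b)` → prints {'x': [7, 3, 257], 'y': [5, 6], 'z': [7, 9]}

Answer:
{'x': [7, 3, 257], 'y': [5, 6]}
{'x': [7, 3, 257], 'y': [5, 6], 'z': [7, 9]}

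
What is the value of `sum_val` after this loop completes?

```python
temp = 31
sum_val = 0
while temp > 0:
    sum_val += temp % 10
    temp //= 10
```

Sum digits of 31
`sum_val` takes the values: 0 → 1 → 4

Answer: 4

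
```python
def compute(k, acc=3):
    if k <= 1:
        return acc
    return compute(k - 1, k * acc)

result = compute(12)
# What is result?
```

Accumulator trace (n, acc): (12, 3) -> (11, 36) -> (10, 396) -> (9, 3960) -> (8, 35640) -> (7, 285120) -> (6, 1995840) -> (5, 11975040) -> (4, 59875200) -> (3, 239500800) -> (2, 718502400) -> (1, 1437004800) -> return 1437004800

Answer: 1437004800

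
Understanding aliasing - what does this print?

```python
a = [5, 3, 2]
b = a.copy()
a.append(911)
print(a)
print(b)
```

Key concept: list.copy() creates independent copy.
Step by step:
`a = [5, 3, 2]` → a = [5, 3, 2]
`b = a.copy()` → b = [5, 3, 2]
`a.append(911)` → a = [5, 3, 2, 911]
`print(a)` → prints [5, 3, 2, 911]
`print(b)` → prints [5, 3, 2]

Answer:
[5, 3, 2, 911]
[5, 3, 2]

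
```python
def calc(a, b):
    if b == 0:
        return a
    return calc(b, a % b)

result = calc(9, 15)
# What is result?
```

calc(9, 15) -> calc(15, 9) -> calc(9, 6) -> calc(6, 3) -> calc(3, 0) -> 3

Answer: 3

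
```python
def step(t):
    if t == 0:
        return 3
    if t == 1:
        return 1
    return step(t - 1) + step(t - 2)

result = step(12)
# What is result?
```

Build up from base cases: step(0)=3, step(1)=1, step(2)=4, step(3)=5, step(4)=9, step(5)=14, step(6)=23, ..., step(12)=411

Answer: 411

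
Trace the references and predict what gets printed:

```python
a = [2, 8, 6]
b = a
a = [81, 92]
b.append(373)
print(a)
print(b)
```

Key concept: rebinding vs mutation: a is rebound to a new list, b still points at the original.
Step by step:
`a = [2, 8, 6]` → a = [2, 8, 6]
`b = a` → b = [2, 8, 6] (same object as a)
`a = [81, 92]` → a = [81, 92]
`b.append(373)` → b = [2, 8, 6, 373]
`print(a)` → prints [81, 92]
`print(b)` → prints [2, 8, 6, 373]

Answer:
[81, 92]
[2, 8, 6, 373]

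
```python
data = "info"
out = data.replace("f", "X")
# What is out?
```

Trace:
`data = "info"` → data = 'info'
`out = data.replace("f", "X")` → out = 'inXo'
So out = 'inXo'

Answer: 'inXo'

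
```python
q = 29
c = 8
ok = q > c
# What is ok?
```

Trace:
`q = 29` → q = 29
`c = 8` → c = 8
`ok = q > c` → ok = True
So ok = True

Answer: True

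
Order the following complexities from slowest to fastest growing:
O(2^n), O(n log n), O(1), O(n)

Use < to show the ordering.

Ordered by growth rate: O(1) < O(n) < O(n log n) < O(2^n)

Answer: O(1) < O(n) < O(n log n) < O(2^n)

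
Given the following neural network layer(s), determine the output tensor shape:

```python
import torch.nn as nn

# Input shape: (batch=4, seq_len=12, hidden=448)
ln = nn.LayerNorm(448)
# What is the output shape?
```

Input: (4, 12, 448) -> Output: (4, 12, 448)

Answer: (4, 12, 448)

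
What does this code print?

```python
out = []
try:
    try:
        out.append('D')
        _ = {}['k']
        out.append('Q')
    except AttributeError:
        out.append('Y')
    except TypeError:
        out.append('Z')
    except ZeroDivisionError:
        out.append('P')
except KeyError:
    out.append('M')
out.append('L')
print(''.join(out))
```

Execution trace: 'D' (try body) → 'M' (outer except KeyError) → 'L' (after the try/except). Output: DML

Answer: DML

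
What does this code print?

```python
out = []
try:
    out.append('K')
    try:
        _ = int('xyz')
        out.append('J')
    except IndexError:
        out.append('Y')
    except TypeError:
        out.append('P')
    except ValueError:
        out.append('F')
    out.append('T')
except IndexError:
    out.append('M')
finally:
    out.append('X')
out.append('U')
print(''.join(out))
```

Execution trace: 'K' (try body) → 'F' (inner except ValueError) → 'T' (try body, no exception) → 'X' (finally) → 'U' (after the try/except). Output: KFTXU

Answer: KFTXU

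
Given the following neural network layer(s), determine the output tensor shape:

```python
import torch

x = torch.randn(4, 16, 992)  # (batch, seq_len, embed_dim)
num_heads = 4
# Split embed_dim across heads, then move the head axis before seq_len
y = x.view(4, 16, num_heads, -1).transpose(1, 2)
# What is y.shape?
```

Input: (4, 16, 992) -> head_dim = 992 // 4 = 248; after view: (4, 16, 4, 248) -> after transpose(1, 2): (4, 4, 16, 248) -> Output: (4, 4, 16, 248)

Answer: (4, 4, 16, 248)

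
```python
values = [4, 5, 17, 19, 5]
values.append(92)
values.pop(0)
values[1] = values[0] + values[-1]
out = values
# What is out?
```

Trace:
`values = [4, 5, 17, 19, 5]` → values = [4, 5, 17, 19, 5]
`values.append(92)` → values = [4, 5, 17, 19, 5, 92]
`values.pop(0)` → values = [5, 17, 19, 5, 92]
`values[1] = values[0] + values[-1]` → values = [5, 97, 19, 5, 92]
`out = values` → out = [5, 97, 19, 5, 92]
So out = [5, 97, 19, 5, 92]

Answer: [5, 97, 19, 5, 92]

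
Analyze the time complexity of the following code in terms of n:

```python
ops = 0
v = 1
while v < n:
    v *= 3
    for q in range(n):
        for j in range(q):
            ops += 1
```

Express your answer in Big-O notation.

Each loop level contributes: log n × n × n. Multiplying the contributions gives O(n^2 log n).

Answer: O(n^2 log n)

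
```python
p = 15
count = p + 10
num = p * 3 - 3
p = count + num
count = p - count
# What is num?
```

Trace:
`p = 15` → p = 15
`count = p + 10` → count = 25
`num = p * 3 - 3` → num = 42
`p = count + num` → p = 67
`count = p - count` → count = 42
So num = 42

Answer: 42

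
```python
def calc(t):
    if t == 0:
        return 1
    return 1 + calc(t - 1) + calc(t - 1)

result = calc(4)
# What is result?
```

calc(t) = 1 + 2·calc(t-1), calc(0)=1. Closed form: (1+1)·2^4 - 1 = 31.

Answer: 31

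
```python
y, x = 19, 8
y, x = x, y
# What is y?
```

Trace:
`y, x = 19, 8` → y = 19; x = 8
`y, x = x, y` → y = 8; x = 19
So y = 8

Answer: 8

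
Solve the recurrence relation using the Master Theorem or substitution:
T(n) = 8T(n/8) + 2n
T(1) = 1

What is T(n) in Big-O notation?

By Master Theorem: a=8, b=8, f(n)=2n. Since log_8(8) = 1 and f(n) = Θ(n^1), Case 2 applies. T(n) = O(n log n).

Answer: O(n log n)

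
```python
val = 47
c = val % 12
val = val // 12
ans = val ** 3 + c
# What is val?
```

Trace:
`val = 47` → val = 47
`c = val % 12` → c = 11
`val = val // 12` → val = 3
`ans = val ** 3 + c` → ans = 38
So val = 3

Answer: 3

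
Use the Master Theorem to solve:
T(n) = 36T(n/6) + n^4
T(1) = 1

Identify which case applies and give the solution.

a=36, b=6, f(n)=n^4. log_6(36) = 2. Since c=4 > 2 and the regularity condition holds (36(n/6)^4 = (36/6^4)n^4 with 36/6^4 < 1), Case 3 applies: T(n) = Θ(f(n)) = O(n^4).

Answer: O(n^4) - Case 3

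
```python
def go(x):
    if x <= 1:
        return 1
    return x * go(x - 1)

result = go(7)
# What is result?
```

go(7) = 7 * 6 * 5 * 4 * 3 * 2 * 1 = 5040

Answer: 5040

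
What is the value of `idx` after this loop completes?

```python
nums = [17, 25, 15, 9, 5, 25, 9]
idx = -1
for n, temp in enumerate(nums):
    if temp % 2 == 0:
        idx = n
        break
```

First even number index in [17, 25, 15, 9, 5, 25, 9]
`idx` takes the values: -1

Answer: -1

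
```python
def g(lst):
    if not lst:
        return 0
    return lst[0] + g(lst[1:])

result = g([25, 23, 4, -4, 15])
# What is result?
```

25 + 23 + 4 + (-4) + 15 + 0 = 63

Answer: 63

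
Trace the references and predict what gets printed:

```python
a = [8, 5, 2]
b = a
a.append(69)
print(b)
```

Key concept: basic list aliasing.
Step by step:
`a = [8, 5, 2]` → a = [8, 5, 2]
`b = a` → b = [8, 5, 2] (same object as a)
`a.append(69)` → a = [8, 5, 2, 69] (same object as b); b = [8, 5, 2, 69] (same object as a)
`print(b)` → prints [8, 5, 2, 69]

Answer: [8, 5, 2, 69]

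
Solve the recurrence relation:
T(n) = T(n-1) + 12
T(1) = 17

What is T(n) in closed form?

Unrolling: T(n) = T(1) + 12·(n-1) = 17 + 12(n-1) = 12n + 5.

Answer: T(n) = 12n + 5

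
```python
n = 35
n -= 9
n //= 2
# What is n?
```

Trace:
`n = 35` → n = 35
`n -= 9` → n = 26
`n //= 2` → n = 13
So n = 13

Answer: 13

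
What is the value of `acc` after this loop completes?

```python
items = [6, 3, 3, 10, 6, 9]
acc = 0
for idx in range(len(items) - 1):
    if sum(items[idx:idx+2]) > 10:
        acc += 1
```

Count windows with sum > 10
`acc` takes the values: 0 → 1 → 2 → 3

Answer: 3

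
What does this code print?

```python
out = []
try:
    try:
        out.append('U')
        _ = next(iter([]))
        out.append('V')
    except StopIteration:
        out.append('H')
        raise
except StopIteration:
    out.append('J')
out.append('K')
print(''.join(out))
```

Execution trace: 'U' (inner try body) → 'H' (inner except StopIteration) → 'J' (outer except StopIteration) → 'K' (after the try/except). Output: UHJK

Answer: UHJK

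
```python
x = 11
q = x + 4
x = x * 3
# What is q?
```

Trace:
`x = 11` → x = 11
`q = x + 4` → q = 15
`x = x * 3` → x = 33
So q = 15

Answer: 15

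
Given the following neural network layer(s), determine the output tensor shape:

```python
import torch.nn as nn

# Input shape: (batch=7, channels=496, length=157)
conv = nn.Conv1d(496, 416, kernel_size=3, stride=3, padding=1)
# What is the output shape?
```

Input: (7, 496, 157) -> Output: (7, 416, 53)

Answer: (7, 416, 53)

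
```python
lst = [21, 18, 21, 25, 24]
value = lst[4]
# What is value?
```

Trace:
`lst = [21, 18, 21, 25, 24]` → lst = [21, 18, 21, 25, 24]
`value = lst[4]` → value = 24
So value = 24

Answer: 24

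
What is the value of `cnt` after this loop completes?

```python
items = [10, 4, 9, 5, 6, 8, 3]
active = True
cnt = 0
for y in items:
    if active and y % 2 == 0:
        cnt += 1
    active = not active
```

Count even values at even positions
`cnt` takes the values: 0 → 1 → 2

Answer: 2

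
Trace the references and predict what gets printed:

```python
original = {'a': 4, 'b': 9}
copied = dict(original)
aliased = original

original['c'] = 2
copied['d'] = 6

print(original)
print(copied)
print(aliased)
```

Key concept: dict() creates copy, assignment creates alias.
Step by step:
`original = {'a': 4, 'b': 9}` → original = {'a': 4, 'b': 9}
`copied = dict(original)` → copied = {'a': 4, 'b': 9}
`aliased = original` → aliased = {'a': 4, 'b': 9} (same object as original)
`original['c'] = 2` → original = {'a': 4, 'b': 9, 'c': 2} (same object as aliased); aliased = {'a': 4, 'b': 9, 'c': 2} (same object as original)
`copied['d'] = 6` → copied = {'a': 4, 'b': 9, 'd': 6}
`print(original)` → prints {'a': 4, 'b': 9, 'c': 2}
`print(copied)` → prints {'a': 4, 'b': 9, 'd': 6}
`print(aliased)` → prints {'a': 4, 'b': 9, 'c': 2}

Answer:
{'a': 4, 'b': 9, 'c': 2}
{'a': 4, 'b': 9, 'd': 6}
{'a': 4, 'b': 9, 'c': 2}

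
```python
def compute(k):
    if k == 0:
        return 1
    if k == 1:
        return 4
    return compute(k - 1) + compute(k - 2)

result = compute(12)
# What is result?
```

Build up from base cases: compute(0)=1, compute(1)=4, compute(2)=5, compute(3)=9, compute(4)=14, compute(5)=23, compute(6)=37, ..., compute(12)=665

Answer: 665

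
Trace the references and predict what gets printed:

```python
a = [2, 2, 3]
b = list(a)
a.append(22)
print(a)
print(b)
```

Key concept: list() constructor creates copy.
Step by step:
`a = [2, 2, 3]` → a = [2, 2, 3]
`b = list(a)` → b = [2, 2, 3]
`a.append(22)` → a = [2, 2, 3, 22]
`print(a)` → prints [2, 2, 3, 22]
`print(b)` → prints [2, 2, 3]

Answer:
[2, 2, 3, 22]
[2, 2, 3]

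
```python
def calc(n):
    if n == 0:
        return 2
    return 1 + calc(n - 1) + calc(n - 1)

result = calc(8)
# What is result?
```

calc(n) = 1 + 2·calc(n-1), calc(0)=2. Closed form: (2+1)·2^8 - 1 = 767.

Answer: 767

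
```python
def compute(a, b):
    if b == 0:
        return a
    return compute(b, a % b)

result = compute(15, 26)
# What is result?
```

compute(15, 26) -> compute(26, 15) -> compute(15, 11) -> compute(11, 4) -> compute(4, 3) -> compute(3, 1) -> compute(1, 0) -> 1

Answer: 1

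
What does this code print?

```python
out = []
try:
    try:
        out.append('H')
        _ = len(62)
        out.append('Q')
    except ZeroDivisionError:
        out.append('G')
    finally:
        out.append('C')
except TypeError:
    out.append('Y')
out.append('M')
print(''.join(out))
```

Execution trace: 'H' (try body) → 'C' (finally) → 'Y' (outer except TypeError) → 'M' (after the try/except). Output: HCYM

Answer: HCYM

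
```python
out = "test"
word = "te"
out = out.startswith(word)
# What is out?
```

Trace:
`out = "test"` → out = 'test'
`word = "te"` → word = 'te'
`out = out.startswith(word)` → out = True
So out = True

Answer: True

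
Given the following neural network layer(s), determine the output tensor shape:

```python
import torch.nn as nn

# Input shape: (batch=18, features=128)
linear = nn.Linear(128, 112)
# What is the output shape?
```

Input: (18, 128) -> Output: (18, 112)

Answer: (18, 112)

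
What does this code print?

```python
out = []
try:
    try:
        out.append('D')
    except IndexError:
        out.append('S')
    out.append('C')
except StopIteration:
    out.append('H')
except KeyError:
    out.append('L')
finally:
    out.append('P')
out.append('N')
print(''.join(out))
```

Execution trace: 'D' (inner try body, no exception) → 'C' (try body, no exception) → 'P' (finally) → 'N' (after the try/except). Output: DCPN

Answer: DCPN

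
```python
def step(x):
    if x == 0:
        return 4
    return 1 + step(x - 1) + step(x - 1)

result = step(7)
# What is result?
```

step(x) = 1 + 2·step(x-1), step(0)=4. Closed form: (4+1)·2^7 - 1 = 639.

Answer: 639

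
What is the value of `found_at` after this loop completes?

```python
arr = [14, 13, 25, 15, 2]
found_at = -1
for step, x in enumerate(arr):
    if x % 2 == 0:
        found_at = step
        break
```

First even number index in [14, 13, 25, 15, 2]
`found_at` takes the values: -1 → 0

Answer: 0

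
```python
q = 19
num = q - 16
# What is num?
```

Trace:
`q = 19` → q = 19
`num = q - 16` → num = 3
So num = 3

Answer: 3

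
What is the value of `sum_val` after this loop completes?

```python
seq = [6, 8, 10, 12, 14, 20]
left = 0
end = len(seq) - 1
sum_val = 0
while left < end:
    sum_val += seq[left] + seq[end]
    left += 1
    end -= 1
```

Sum of pairs from ends
`sum_val` takes the values: 0 → 26 → 48 → 70

Answer: 70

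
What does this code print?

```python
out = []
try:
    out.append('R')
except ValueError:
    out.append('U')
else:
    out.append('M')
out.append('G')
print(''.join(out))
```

Execution trace: 'R' (try body, no exception) → 'M' (else) → 'G' (after the try/except). Output: RMG

Answer: RMG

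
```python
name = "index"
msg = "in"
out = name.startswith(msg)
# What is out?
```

Trace:
`name = "index"` → name = 'index'
`msg = "in"` → msg = 'in'
`out = name.startswith(msg)` → out = True
So out = True

Answer: True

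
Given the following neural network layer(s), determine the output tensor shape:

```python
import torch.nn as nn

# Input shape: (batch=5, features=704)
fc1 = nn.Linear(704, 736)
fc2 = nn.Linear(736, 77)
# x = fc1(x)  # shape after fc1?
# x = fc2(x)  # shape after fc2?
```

Input: (5, 704) -> after fc1: (5, 736) -> Output: (5, 77)

Answer: (5, 77)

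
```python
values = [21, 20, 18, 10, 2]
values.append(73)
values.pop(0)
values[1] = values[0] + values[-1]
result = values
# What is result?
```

Trace:
`values = [21, 20, 18, 10, 2]` → values = [21, 20, 18, 10, 2]
`values.append(73)` → values = [21, 20, 18, 10, 2, 73]
`values.pop(0)` → values = [20, 18, 10, 2, 73]
`values[1] = values[0] + values[-1]` → values = [20, 93, 10, 2, 73]
`result = values` → result = [20, 93, 10, 2, 73]
So result = [20, 93, 10, 2, 73]

Answer: [20, 93, 10, 2, 73]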